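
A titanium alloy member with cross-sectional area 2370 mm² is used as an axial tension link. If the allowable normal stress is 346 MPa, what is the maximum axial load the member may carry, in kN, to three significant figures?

820 kN

P_max = σ_allow · A = 346 · 2370 = 820000 N = 820 kN.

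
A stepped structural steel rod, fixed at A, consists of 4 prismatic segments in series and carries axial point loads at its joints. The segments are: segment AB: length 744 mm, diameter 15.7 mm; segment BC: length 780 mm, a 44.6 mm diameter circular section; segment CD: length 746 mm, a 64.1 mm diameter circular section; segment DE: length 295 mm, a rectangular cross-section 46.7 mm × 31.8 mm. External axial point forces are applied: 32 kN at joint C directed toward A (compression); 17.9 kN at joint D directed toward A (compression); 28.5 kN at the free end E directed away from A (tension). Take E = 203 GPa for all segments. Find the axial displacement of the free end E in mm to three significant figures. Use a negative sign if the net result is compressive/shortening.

-0.418 mm

Internal axial forces (sectioning from the free end, tension +): N_DE = 28.5 kN, N_CD = 10.6 kN, N_BC = -21.4 kN, N_AB = -21.4 kN.
A_AB = 193.6 mm².
A_BC = 1562 mm².
A_CD = 3227 mm².
A_DE = 1485 mm².
δ_AB = -21400·744/(193.6·203000) = -0.4051 mm
δ_BC = -21400·780/(1562·203000) = -0.05263 mm
δ_CD = 10600·746/(3227·203000) = 0.01207 mm
δ_DE = 28500·295/(1485·203000) = 0.02789 mm
δ = Σδ_i = -0.4178 mm.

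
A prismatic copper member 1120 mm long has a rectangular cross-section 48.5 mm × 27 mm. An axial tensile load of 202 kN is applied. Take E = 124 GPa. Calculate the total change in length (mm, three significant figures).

1.39 mm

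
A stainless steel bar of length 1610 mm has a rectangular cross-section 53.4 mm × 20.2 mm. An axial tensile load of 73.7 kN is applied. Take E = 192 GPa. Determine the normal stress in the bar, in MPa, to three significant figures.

68.3 MPa

A = 1079 mm².
σ = N/A = 73700/1079 = 68.32 MPa.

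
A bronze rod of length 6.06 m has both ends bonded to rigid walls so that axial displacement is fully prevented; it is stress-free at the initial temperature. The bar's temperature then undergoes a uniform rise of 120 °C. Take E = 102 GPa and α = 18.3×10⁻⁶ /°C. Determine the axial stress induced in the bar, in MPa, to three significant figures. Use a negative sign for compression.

-224 MPa

Free thermal expansion αLΔT = 18.3e-6 · 6060 · 120 = 13.31 mm.
The walls impose strain ε = −(13.31)/6060 = -2.1960e-03; σ = Eε = 102000 · -2.1960e-03 = -224 MPa.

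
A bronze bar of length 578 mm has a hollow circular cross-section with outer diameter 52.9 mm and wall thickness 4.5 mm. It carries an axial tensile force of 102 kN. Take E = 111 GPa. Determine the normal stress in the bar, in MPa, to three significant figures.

149 MPa

A = 684.2 mm².
σ = N/A = 102000/684.2 = 149.1 MPa.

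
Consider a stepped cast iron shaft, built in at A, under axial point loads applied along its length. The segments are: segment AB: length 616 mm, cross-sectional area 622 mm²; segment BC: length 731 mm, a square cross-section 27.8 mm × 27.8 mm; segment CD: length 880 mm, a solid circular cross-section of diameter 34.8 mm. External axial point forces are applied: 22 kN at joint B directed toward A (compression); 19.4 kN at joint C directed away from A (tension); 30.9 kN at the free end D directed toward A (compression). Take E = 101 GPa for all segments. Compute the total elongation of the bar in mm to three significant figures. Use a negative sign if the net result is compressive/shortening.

Internal axial forces (sectioning from the free end, tension +): N_CD = -30.9 kN, N_BC = -11.5 kN, N_AB = -33.5 kN.
A_BC = 772.8 mm².
A_CD = 951.1 mm².
δ_AB = -33500·616/(622·101000) = -0.3285 mm
δ_BC = -11500·731/(772.8·101000) = -0.1077 mm
δ_CD = -30900·880/(951.1·101000) = -0.2831 mm
δ = Σδ_i = -0.7192 mm.

-0.719 mm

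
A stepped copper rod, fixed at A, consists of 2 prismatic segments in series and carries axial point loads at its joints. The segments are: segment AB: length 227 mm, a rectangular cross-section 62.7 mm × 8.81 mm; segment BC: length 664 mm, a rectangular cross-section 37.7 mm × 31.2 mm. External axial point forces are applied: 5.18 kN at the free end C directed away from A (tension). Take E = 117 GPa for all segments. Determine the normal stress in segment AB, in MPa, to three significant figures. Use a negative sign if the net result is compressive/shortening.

9.38 MPa

Internal axial forces (sectioning from the free end, tension +): N_BC = 5.18 kN, N_AB = 5.18 kN.
A_AB = 552.4 mm².
σ_AB = N_AB/A_AB = 5180/552.4 = 9.377 MPa.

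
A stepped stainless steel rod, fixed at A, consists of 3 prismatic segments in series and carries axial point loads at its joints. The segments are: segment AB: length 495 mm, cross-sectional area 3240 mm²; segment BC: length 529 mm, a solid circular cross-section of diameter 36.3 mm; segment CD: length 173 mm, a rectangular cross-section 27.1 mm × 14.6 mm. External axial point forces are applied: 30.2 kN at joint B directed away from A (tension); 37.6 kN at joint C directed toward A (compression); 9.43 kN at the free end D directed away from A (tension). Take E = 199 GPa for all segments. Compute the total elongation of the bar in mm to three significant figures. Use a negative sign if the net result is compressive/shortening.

-0.0501 mm

Internal axial forces (sectioning from the free end, tension +): N_CD = 9.43 kN, N_BC = -28.17 kN, N_AB = 2.03 kN.
A_BC = 1035 mm².
A_CD = 395.7 mm².
δ_AB = 2030·495/(3240·199000) = 0.001558 mm
δ_BC = -28170·529/(1035·199000) = -0.07236 mm
δ_CD = 9430·173/(395.7·199000) = 0.02072 mm
δ = Σδ_i = -0.05008 mm.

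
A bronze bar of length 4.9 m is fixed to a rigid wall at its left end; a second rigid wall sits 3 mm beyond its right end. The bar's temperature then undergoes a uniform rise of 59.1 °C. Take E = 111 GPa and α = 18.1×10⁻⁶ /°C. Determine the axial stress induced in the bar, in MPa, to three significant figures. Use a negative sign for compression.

-50.8 MPa

Free thermal expansion αLΔT = 18.1e-6 · 4900 · 59.1 = 5.242 mm.
The walls engage after the gap closes; constrained expansion = 5.242 − 3 = 2.242 mm.
The walls impose strain ε = −(2.242)/4900 = -4.5747e-04; σ = Eε = 111000 · -4.5747e-04 = -50.78 MPa.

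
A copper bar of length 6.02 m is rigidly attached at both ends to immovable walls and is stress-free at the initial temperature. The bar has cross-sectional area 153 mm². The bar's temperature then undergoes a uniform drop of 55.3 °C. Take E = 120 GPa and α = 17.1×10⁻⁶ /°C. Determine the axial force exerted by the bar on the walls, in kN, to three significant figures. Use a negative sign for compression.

17.4 kN

Free thermal expansion αLΔT = 17.1e-6 · 6020 · -55.3 = -5.693 mm.
The walls impose strain ε = −(-5.693)/6020 = 9.4563e-04; σ = Eε = 120000 · 9.4563e-04 = 113.5 MPa.
Wall reaction R = σ·A = 113.5·153 = 17360 N = 17.36 kN.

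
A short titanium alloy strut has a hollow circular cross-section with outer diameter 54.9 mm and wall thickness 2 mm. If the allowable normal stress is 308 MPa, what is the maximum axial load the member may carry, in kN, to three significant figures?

A = 332.4 mm².
P_max = σ_allow · A = 308 · 332.4 = 102400 N = 102.4 kN.

102 kN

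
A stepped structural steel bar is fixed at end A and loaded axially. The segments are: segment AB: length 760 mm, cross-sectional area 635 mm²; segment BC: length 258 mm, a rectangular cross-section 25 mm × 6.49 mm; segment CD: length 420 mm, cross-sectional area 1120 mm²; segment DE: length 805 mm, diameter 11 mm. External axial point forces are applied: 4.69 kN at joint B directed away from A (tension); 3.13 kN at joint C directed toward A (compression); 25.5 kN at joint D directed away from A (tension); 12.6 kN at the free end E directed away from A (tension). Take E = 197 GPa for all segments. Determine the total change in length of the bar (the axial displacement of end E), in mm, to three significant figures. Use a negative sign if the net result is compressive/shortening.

1.14 mm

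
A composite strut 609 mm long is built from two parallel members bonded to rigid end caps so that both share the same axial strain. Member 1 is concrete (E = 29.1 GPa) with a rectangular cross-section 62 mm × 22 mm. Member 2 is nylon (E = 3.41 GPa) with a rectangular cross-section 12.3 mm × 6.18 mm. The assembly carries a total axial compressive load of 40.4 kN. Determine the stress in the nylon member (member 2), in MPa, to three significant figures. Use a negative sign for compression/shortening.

A_1 = 1364 mm².
A_2 = 76.01 mm².
Equal strain + equilibrium ⇒ each member carries load in proportion to AE: A₁E₁ = 39690000 N, A₂E₂ = 259200 N, ΣAE = 39950000 N.
σ₂ = P·E₂/ΣAE = -40400·3410/39950000 = -3.448 MPa.

-3.45 MPa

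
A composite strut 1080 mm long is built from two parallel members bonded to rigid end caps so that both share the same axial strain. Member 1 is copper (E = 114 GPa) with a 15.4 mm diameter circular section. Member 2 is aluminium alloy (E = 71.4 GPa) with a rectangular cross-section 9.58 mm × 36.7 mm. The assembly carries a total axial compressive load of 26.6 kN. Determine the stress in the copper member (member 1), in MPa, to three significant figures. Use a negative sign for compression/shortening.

A_1 = 186.3 mm².
A_2 = 351.6 mm².
Equal strain + equilibrium ⇒ each member carries load in proportion to AE: A₁E₁ = 21230000 N, A₂E₂ = 25100000 N, ΣAE = 46340000 N.
σ₁ = P·E₁/ΣAE = -26600·114000/46340000 = -65.44 MPa.

-65.4 MPa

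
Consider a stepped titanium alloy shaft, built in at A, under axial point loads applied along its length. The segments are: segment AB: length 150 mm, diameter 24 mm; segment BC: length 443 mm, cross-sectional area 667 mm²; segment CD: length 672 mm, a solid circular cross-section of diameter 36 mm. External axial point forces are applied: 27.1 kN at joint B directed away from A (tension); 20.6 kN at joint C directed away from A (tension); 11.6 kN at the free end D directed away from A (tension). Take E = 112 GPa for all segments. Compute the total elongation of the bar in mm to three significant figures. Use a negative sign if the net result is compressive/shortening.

Internal axial forces (sectioning from the free end, tension +): N_CD = 11.6 kN, N_BC = 32.2 kN, N_AB = 59.3 kN.
A_AB = 452.4 mm².
A_CD = 1018 mm².
δ_AB = 59300·150/(452.4·112000) = 0.1756 mm
δ_BC = 32200·443/(667·112000) = 0.1909 mm
δ_CD = 11600·672/(1018·112000) = 0.06838 mm
δ = Σδ_i = 0.4349 mm.

0.435 mm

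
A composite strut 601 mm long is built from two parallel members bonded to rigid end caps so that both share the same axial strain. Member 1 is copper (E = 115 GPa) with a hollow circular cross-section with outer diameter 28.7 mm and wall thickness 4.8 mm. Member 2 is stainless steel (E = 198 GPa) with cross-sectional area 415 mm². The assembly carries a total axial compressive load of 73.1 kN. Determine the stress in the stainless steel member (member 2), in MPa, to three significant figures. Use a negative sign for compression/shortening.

A_1 = 360.4 mm².
Equal strain + equilibrium ⇒ each member carries load in proportion to AE: A₁E₁ = 41450000 N, A₂E₂ = 82170000 N, ΣAE = 123600000 N.
σ₂ = P·E₂/ΣAE = -73100·198000/123600000 = -117.1 MPa.

-117 MPa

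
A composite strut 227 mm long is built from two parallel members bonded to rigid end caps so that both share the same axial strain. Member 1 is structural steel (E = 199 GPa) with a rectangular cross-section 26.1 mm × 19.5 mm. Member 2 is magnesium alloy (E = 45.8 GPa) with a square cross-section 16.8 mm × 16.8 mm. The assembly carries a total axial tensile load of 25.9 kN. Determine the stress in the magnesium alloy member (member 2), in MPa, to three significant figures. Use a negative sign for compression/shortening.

10.4 MPa

A_1 = 509 mm².
A_2 = 282.2 mm².
Equal strain + equilibrium ⇒ each member carries load in proportion to AE: A₁E₁ = 101300000 N, A₂E₂ = 12930000 N, ΣAE = 114200000 N.
σ₂ = P·E₂/ΣAE = 25900·45800/114200000 = 10.39 MPa.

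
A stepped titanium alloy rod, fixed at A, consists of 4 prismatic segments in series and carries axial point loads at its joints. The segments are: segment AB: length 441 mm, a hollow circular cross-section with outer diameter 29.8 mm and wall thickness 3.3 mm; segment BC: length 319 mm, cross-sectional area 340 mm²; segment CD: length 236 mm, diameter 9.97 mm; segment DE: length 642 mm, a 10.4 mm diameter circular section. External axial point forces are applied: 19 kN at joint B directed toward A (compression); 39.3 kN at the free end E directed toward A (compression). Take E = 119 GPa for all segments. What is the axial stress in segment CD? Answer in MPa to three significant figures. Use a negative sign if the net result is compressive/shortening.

Internal axial forces (sectioning from the free end, tension +): N_DE = -39.3 kN, N_CD = -39.3 kN, N_BC = -39.3 kN, N_AB = -58.3 kN.
A_CD = 78.07 mm².
σ_CD = N_CD/A_CD = -39300/78.07 = -503.4 MPa.

-503 MPa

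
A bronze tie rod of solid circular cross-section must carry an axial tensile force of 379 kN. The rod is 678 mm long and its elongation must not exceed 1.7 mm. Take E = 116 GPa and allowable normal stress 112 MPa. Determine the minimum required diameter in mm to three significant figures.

Required area A ≥ P/σ_allow = 379000/112 = 3384 mm².
For a solid circular section, d ≥ √(4A/π) = 65.64 mm.
Elongation limit: A ≥ PL/(Eδ_allow) = 379000·678/(116000·1.7) = 1303 mm² ⇒ d ≥ 40.73 mm.
The stress limit governs.

65.6 mm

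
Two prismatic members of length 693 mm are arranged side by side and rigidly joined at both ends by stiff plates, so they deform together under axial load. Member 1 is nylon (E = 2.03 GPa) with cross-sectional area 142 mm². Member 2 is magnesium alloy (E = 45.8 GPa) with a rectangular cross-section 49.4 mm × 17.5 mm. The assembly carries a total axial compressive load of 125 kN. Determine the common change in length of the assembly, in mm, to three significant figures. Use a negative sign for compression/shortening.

-2.17 mm

A_2 = 864.5 mm².
Equal strain + equilibrium ⇒ each member carries load in proportion to AE: A₁E₁ = 288300 N, A₂E₂ = 39590000 N, ΣAE = 39880000 N.
δ = PL/ΣAE = -125000·693/39880000 = -2.172 mm.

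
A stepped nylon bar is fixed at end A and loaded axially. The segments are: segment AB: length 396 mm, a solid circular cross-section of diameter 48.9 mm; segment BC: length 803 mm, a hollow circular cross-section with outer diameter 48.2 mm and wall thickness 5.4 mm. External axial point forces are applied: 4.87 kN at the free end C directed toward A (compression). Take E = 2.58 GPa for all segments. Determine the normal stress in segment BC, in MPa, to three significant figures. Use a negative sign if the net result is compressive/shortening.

-6.71 MPa

Internal axial forces (sectioning from the free end, tension +): N_BC = -4.87 kN, N_AB = -4.87 kN.
A_BC = 726.1 mm².
σ_BC = N_BC/A_BC = -4870/726.1 = -6.707 MPa.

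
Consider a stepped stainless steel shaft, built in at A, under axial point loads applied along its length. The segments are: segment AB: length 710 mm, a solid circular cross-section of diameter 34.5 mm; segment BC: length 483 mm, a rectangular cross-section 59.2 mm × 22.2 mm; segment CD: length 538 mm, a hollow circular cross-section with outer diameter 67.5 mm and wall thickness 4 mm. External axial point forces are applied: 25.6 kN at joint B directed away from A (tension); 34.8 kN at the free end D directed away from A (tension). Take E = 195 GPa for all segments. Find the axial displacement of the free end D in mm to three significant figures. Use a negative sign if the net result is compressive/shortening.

Internal axial forces (sectioning from the free end, tension +): N_CD = 34.8 kN, N_BC = 34.8 kN, N_AB = 60.4 kN.
A_AB = 934.8 mm².
A_BC = 1314 mm².
A_CD = 798 mm².
δ_AB = 60400·710/(934.8·195000) = 0.2353 mm
δ_BC = 34800·483/(1314·195000) = 0.06559 mm
δ_CD = 34800·538/(798·195000) = 0.1203 mm
δ = Σδ_i = 0.4212 mm.

0.421 mm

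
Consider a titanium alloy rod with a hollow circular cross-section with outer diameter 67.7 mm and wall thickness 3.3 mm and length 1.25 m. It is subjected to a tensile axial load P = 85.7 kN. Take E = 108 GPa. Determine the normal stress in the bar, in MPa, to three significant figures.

128 MPa

A = 667.7 mm².
σ = N/A = 85700/667.7 = 128.4 MPa.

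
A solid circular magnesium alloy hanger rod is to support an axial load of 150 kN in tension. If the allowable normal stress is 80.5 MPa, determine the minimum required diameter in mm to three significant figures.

Required area A ≥ P/σ_allow = 150000/80.5 = 1863 mm².
For a solid circular section, d ≥ √(4A/π) = 48.71 mm.

48.7 mm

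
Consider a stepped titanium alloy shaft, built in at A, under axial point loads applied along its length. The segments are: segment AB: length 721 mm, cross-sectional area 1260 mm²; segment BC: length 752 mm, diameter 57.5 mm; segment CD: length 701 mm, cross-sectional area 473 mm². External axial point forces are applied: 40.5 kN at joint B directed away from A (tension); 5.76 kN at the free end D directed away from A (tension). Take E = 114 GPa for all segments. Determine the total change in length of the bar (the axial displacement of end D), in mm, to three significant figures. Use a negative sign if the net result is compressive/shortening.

0.322 mm

Internal axial forces (sectioning from the free end, tension +): N_CD = 5.76 kN, N_BC = 5.76 kN, N_AB = 46.26 kN.
A_BC = 2597 mm².
δ_AB = 46260·721/(1260·114000) = 0.2322 mm
δ_BC = 5760·752/(2597·114000) = 0.01463 mm
δ_CD = 5760·701/(473·114000) = 0.07488 mm
δ = Σδ_i = 0.3217 mm.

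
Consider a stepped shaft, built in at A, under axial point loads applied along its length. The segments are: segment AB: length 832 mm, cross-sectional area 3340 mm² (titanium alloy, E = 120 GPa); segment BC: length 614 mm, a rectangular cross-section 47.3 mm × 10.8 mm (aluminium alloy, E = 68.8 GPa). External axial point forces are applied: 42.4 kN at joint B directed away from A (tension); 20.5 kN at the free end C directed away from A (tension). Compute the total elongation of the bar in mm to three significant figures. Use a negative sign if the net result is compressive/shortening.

Internal axial forces (sectioning from the free end, tension +): N_BC = 20.5 kN, N_AB = 62.9 kN.
A_BC = 510.8 mm².
δ_AB = 62900·832/(3340·120000) = 0.1306 mm
δ_BC = 20500·614/(510.8·68800) = 0.3581 mm
δ = Σδ_i = 0.4887 mm.

0.489 mm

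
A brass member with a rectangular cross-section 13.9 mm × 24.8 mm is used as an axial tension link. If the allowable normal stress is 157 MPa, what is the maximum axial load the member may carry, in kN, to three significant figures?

A = 344.7 mm².
P_max = σ_allow · A = 157 · 344.7 = 54120 N = 54.12 kN.

54.1 kN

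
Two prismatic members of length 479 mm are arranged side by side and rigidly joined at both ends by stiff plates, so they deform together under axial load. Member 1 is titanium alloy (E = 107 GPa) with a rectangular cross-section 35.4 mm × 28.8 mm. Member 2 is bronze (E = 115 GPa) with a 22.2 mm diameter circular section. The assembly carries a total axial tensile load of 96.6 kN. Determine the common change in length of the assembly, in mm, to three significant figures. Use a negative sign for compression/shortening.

A_1 = 1020 mm².
A_2 = 387.1 mm².
Equal strain + equilibrium ⇒ each member carries load in proportion to AE: A₁E₁ = 109100000 N, A₂E₂ = 44510000 N, ΣAE = 153600000 N.
δ = PL/ΣAE = 96600·479/153600000 = 0.3012 mm.

0.301 mm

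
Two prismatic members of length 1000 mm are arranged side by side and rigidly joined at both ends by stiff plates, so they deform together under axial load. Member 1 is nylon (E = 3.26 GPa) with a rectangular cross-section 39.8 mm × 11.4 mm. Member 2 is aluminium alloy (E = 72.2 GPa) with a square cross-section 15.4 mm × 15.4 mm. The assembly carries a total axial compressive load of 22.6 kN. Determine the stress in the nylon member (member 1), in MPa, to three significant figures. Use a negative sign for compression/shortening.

A_1 = 453.7 mm².
A_2 = 237.2 mm².
Equal strain + equilibrium ⇒ each member carries load in proportion to AE: A₁E₁ = 1479000 N, A₂E₂ = 17120000 N, ΣAE = 18600000 N.
σ₁ = P·E₁/ΣAE = -22600·3260/18600000 = -3.961 MPa.

-3.96 MPa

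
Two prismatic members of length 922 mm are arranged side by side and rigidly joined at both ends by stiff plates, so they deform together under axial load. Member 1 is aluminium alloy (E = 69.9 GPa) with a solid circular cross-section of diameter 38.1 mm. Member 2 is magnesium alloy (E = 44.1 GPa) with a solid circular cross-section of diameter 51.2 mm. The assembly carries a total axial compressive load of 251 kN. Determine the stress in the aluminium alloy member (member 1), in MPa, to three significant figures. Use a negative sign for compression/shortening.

-103 MPa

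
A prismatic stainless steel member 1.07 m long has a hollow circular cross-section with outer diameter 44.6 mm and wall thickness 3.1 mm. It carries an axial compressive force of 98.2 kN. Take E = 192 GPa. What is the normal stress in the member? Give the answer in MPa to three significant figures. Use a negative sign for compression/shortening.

A = 404.2 mm².
σ = N/A = -98200/404.2 = -243 MPa.

-243 MPa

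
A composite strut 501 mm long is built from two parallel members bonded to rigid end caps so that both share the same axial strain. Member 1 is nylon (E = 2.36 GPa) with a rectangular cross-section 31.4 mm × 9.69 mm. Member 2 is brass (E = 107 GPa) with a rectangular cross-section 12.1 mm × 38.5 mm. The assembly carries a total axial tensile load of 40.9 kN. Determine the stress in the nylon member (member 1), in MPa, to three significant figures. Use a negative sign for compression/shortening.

A_1 = 304.3 mm².
A_2 = 465.8 mm².
Equal strain + equilibrium ⇒ each member carries load in proportion to AE: A₁E₁ = 718100 N, A₂E₂ = 49850000 N, ΣAE = 50560000 N.
σ₁ = P·E₁/ΣAE = 40900·2360/50560000 = 1.909 MPa.

1.91 MPa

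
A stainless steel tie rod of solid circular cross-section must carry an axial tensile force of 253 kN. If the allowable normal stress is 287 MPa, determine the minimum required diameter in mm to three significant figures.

33.5 mm

Required area A ≥ P/σ_allow = 253000/287 = 881.5 mm².
For a solid circular section, d ≥ √(4A/π) = 33.5 mm.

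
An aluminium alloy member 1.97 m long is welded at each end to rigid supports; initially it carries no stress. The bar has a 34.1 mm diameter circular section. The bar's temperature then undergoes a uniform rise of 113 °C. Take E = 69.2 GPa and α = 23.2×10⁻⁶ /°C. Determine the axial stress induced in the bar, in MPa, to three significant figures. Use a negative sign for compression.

-181 MPa

Free thermal expansion αLΔT = 23.2e-6 · 1970 · 113 = 5.165 mm.
The walls impose strain ε = −(5.165)/1970 = -2.6216e-03; σ = Eε = 69200 · -2.6216e-03 = -181.4 MPa.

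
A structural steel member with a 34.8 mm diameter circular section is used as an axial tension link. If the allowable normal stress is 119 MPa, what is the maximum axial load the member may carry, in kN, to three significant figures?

A = 951.1 mm².
P_max = σ_allow · A = 119 · 951.1 = 113200 N = 113.2 kN.

113 kN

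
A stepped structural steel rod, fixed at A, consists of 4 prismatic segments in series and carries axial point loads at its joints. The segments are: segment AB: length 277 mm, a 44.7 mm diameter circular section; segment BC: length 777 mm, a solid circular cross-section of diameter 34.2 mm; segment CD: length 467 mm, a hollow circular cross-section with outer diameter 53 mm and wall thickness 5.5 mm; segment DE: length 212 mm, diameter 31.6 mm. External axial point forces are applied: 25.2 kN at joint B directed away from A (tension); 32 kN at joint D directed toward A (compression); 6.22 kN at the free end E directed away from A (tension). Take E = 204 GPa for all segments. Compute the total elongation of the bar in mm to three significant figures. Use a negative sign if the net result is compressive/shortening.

-0.171 mm

Internal axial forces (sectioning from the free end, tension +): N_DE = 6.22 kN, N_CD = -25.78 kN, N_BC = -25.78 kN, N_AB = -0.58 kN.
A_AB = 1569 mm².
A_BC = 918.6 mm².
A_CD = 820.7 mm².
A_DE = 784.3 mm².
δ_AB = -580·277/(1569·204000) = -0.0005018 mm
δ_BC = -25780·777/(918.6·204000) = -0.1069 mm
δ_CD = -25780·467/(820.7·204000) = -0.07191 mm
δ_DE = 6220·212/(784.3·204000) = 0.008242 mm
δ = Σδ_i = -0.1711 mm.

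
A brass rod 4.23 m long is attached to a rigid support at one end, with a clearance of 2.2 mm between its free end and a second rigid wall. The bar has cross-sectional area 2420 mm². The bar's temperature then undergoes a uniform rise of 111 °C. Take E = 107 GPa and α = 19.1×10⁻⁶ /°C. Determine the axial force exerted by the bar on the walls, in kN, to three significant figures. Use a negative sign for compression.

Free thermal expansion αLΔT = 19.1e-6 · 4230 · 111 = 8.968 mm.
The walls engage after the gap closes; constrained expansion = 8.968 − 2.2 = 6.768 mm.
The walls impose strain ε = −(6.768)/4230 = -1.6000e-03; σ = Eε = 107000 · -1.6000e-03 = -171.2 MPa.
Wall reaction R = σ·A = -171.2·2420 = -414300 N = -414.3 kN.

-414 kN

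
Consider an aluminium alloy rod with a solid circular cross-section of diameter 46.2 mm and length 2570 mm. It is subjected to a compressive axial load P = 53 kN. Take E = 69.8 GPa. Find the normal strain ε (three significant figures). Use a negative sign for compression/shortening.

-4.53e-04

A = 1676 mm².
σ = N/A = -31.62 MPa; ε = σ/E = -31.62/69800 = -4.529e-04.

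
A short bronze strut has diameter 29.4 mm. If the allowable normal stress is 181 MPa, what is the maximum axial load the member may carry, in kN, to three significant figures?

A = 678.9 mm².
P_max = σ_allow · A = 181 · 678.9 = 122900 N = 122.9 kN.

123 kN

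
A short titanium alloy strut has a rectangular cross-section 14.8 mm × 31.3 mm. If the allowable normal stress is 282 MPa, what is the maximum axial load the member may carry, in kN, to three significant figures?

A = 463.2 mm².
P_max = σ_allow · A = 282 · 463.2 = 130600 N = 130.6 kN.

131 kN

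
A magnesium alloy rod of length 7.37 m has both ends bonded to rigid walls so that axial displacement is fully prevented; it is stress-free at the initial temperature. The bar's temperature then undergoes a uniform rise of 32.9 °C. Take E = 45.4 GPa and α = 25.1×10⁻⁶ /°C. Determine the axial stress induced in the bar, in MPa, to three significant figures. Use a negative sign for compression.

Free thermal expansion αLΔT = 25.1e-6 · 7370 · 32.9 = 6.086 mm.
The walls impose strain ε = −(6.086)/7370 = -8.2579e-04; σ = Eε = 45400 · -8.2579e-04 = -37.49 MPa.

-37.5 MPa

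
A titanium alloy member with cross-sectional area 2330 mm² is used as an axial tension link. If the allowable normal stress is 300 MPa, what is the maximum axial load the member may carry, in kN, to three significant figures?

P_max = σ_allow · A = 300 · 2330 = 699000 N = 699 kN.

699 kN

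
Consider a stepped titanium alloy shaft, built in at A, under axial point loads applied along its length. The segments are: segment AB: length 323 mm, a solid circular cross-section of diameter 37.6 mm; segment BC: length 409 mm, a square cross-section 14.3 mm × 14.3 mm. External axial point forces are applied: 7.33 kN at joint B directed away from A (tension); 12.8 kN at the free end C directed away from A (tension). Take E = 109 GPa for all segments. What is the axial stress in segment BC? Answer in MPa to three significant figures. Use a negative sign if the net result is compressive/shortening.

Internal axial forces (sectioning from the free end, tension +): N_BC = 12.8 kN, N_AB = 20.13 kN.
A_BC = 204.5 mm².
σ_BC = N_BC/A_BC = 12800/204.5 = 62.59 MPa.

62.6 MPa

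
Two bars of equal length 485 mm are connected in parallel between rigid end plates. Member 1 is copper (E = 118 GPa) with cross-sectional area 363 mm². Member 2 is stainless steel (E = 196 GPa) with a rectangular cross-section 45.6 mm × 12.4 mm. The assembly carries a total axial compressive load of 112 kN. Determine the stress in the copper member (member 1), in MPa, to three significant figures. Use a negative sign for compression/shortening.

A_2 = 565.4 mm².
Equal strain + equilibrium ⇒ each member carries load in proportion to AE: A₁E₁ = 42830000 N, A₂E₂ = 110800000 N, ΣAE = 153700000 N.
σ₁ = P·E₁/ΣAE = -112000·118000/153700000 = -86.01 MPa.

-86.0 MPa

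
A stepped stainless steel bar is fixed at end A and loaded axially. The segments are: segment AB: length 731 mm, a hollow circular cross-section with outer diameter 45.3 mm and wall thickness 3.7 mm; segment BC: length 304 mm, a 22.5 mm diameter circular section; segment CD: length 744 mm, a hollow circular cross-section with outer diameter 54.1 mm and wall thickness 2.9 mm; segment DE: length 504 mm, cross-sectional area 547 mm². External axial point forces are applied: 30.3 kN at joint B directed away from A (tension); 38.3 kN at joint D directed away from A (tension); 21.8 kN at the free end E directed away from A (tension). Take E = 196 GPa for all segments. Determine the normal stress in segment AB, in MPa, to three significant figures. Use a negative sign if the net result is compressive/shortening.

Internal axial forces (sectioning from the free end, tension +): N_DE = 21.8 kN, N_CD = 60.1 kN, N_BC = 60.1 kN, N_AB = 90.4 kN.
A_AB = 483.6 mm².
σ_AB = N_AB/A_AB = 90400/483.6 = 186.9 MPa.

187 MPa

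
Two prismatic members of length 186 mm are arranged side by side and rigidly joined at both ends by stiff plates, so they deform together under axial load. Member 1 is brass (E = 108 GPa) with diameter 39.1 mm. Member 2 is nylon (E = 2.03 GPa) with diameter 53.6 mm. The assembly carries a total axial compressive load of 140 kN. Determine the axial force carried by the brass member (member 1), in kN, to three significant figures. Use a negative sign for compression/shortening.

A_1 = 1201 mm².
A_2 = 2256 mm².
Equal strain + equilibrium ⇒ each member carries load in proportion to AE: A₁E₁ = 129700000 N, A₂E₂ = 4581000 N, ΣAE = 134300000 N.
F₁ = P·A₁E₁/ΣAE = -140000·129700000/134300000 = -135200 N.

-135 kN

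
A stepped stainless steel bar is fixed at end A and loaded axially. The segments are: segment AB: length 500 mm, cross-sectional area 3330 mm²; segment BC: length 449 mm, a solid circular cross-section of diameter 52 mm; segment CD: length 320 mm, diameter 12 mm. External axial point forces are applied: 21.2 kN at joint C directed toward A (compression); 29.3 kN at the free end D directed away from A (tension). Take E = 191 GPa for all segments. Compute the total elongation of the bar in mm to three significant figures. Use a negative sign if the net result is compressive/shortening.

Internal axial forces (sectioning from the free end, tension +): N_CD = 29.3 kN, N_BC = 8.1 kN, N_AB = 8.1 kN.
A_BC = 2124 mm².
A_CD = 113.1 mm².
δ_AB = 8100·500/(3330·191000) = 0.006368 mm
δ_BC = 8100·449/(2124·191000) = 0.008966 mm
δ_CD = 29300·320/(113.1·191000) = 0.434 mm
δ = Σδ_i = 0.4494 mm.

0.449 mm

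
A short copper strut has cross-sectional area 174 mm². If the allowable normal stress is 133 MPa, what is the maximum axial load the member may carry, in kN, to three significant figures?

P_max = σ_allow · A = 133 · 174 = 23140 N = 23.14 kN.

23.1 kN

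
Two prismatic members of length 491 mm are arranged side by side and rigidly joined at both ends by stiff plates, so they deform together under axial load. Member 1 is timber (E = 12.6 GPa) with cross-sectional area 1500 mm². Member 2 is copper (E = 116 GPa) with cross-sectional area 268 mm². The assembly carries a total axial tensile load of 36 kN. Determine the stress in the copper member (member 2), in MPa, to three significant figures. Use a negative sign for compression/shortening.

Equal strain + equilibrium ⇒ each member carries load in proportion to AE: A₁E₁ = 18900000 N, A₂E₂ = 31090000 N, ΣAE = 49990000 N.
σ₂ = P·E₂/ΣAE = 36000·116000/49990000 = 83.54 MPa.

83.5 MPa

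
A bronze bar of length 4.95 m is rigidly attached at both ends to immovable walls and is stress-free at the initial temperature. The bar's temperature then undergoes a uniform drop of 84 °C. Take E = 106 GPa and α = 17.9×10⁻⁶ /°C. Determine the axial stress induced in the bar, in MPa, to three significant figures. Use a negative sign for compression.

159 MPa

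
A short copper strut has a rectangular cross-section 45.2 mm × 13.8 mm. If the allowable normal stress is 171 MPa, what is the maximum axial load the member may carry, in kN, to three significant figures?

107 kN

A = 623.8 mm².
P_max = σ_allow · A = 171 · 623.8 = 106700 N = 106.7 kN.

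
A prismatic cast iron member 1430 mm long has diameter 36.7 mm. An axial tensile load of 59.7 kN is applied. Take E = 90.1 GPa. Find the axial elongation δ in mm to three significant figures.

0.896 mm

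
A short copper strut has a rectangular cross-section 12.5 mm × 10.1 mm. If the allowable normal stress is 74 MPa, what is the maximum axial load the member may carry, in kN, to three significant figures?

9.34 kN

A = 126.2 mm².
P_max = σ_allow · A = 74 · 126.2 = 9342 N = 9.342 kN.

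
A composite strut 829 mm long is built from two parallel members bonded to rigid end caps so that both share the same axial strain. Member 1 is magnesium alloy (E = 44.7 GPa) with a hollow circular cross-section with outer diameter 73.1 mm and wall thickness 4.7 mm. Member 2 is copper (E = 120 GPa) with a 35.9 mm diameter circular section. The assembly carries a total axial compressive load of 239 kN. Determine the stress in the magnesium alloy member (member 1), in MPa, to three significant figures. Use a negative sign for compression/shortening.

-64.1 MPa

A_1 = 1010 mm².
A_2 = 1012 mm².
Equal strain + equilibrium ⇒ each member carries load in proportion to AE: A₁E₁ = 45150000 N, A₂E₂ = 121500000 N, ΣAE = 166600000 N.
σ₁ = P·E₁/ΣAE = -239000·44700/166600000 = -64.12 MPa.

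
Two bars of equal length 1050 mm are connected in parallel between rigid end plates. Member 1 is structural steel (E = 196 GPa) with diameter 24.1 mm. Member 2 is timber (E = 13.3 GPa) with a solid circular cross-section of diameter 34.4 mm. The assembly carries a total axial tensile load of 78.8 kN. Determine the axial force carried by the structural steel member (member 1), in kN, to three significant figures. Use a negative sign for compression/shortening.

69.2 kN

A_1 = 456.2 mm².
A_2 = 929.4 mm².
Equal strain + equilibrium ⇒ each member carries load in proportion to AE: A₁E₁ = 89410000 N, A₂E₂ = 12360000 N, ΣAE = 101800000 N.
F₁ = P·A₁E₁/ΣAE = 78800·89410000/101800000 = 69230 N.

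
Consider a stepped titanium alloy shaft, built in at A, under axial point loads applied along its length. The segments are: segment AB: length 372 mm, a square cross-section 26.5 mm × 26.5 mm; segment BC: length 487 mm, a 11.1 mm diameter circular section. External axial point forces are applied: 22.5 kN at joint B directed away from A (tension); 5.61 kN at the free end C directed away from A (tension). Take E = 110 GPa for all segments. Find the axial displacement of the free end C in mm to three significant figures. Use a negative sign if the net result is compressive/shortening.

Internal axial forces (sectioning from the free end, tension +): N_BC = 5.61 kN, N_AB = 28.11 kN.
A_AB = 702.2 mm².
A_BC = 96.77 mm².
δ_AB = 28110·372/(702.2·110000) = 0.1354 mm
δ_BC = 5610·487/(96.77·110000) = 0.2567 mm
δ = Σδ_i = 0.392 mm.

0.392 mm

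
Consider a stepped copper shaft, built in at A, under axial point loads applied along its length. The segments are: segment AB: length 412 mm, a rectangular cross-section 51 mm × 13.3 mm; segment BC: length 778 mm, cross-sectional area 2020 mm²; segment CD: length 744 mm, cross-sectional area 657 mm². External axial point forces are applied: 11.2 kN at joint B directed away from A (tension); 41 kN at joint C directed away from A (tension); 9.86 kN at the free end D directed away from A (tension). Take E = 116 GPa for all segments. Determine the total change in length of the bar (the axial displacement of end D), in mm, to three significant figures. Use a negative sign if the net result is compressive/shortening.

0.590 mm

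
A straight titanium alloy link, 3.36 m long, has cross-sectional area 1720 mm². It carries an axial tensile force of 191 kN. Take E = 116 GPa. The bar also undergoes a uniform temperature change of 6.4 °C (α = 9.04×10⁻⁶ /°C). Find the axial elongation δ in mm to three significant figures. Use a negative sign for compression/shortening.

δ_mech = NL/(AE) = 191000·3360/(1720·116000) = 3.217 mm.
δ_thermal = αLΔT = 9.04e-6·3360·6.4 = 0.1944 mm.
δ = δ_mech + δ_thermal = 3.411 mm.

3.41 mm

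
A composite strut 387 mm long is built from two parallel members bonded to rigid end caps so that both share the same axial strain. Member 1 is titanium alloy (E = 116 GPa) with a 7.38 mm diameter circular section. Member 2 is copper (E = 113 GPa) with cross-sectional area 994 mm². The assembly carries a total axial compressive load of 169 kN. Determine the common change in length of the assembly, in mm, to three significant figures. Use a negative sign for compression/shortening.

-0.558 mm

A_1 = 42.78 mm².
Equal strain + equilibrium ⇒ each member carries load in proportion to AE: A₁E₁ = 4962000 N, A₂E₂ = 112300000 N, ΣAE = 117300000 N.
δ = PL/ΣAE = -169000·387/117300000 = -0.5576 mm.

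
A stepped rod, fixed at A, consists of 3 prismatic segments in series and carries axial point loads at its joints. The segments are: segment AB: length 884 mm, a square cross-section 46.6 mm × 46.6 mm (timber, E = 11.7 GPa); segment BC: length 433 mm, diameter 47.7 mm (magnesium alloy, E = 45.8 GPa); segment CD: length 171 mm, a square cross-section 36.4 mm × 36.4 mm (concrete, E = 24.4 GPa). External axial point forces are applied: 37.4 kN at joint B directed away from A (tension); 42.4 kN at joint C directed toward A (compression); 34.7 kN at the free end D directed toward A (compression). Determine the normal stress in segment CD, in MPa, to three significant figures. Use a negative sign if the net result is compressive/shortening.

-26.2 MPa

Internal axial forces (sectioning from the free end, tension +): N_CD = -34.7 kN, N_BC = -77.1 kN, N_AB = -39.7 kN.
A_CD = 1325 mm².
σ_CD = N_CD/A_CD = -34700/1325 = -26.19 MPa.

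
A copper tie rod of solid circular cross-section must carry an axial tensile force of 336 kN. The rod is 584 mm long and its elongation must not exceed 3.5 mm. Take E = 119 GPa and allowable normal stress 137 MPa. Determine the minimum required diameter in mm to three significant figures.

55.9 mm

Required area A ≥ P/σ_allow = 336000/137 = 2453 mm².
For a solid circular section, d ≥ √(4A/π) = 55.88 mm.
Elongation limit: A ≥ PL/(Eδ_allow) = 336000·584/(119000·3.5) = 471.1 mm² ⇒ d ≥ 24.49 mm.
The stress limit governs.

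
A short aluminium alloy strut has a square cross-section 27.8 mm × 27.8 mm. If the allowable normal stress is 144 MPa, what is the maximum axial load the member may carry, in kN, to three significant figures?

A = 772.8 mm².
P_max = σ_allow · A = 144 · 772.8 = 111300 N = 111.3 kN.

111 kN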